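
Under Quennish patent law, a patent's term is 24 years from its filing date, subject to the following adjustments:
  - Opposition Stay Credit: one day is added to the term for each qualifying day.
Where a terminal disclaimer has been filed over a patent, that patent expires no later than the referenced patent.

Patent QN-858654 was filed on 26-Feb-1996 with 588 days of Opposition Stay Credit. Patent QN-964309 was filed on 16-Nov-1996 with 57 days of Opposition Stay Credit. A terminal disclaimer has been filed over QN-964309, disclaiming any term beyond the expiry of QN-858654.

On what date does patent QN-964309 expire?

January 12, 2021

Natural term of QN-964309:
  Base: filing + 24 years → 16 November 2020.
  Opposition Stay Credit: +57 days → 12 January 2021.
Expiry of referenced patent QN-858654:
  Base: filing + 24 years → 26 February 2020.
  Opposition Stay Credit: +588 days → 6 October 2021.
Terminal disclaimer: QN-964309 expires on the earlier of 12 January 2021 and 6 October 2021.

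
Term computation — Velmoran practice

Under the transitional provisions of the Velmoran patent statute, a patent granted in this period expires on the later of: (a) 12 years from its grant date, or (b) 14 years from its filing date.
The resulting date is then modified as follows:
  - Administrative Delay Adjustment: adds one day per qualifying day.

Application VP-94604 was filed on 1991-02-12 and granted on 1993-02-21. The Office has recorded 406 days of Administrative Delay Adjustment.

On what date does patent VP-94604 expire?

April 3, 2006

(a) grant + 12 years → 21 February 2005.
(b) filing + 14 years → 12 February 2005.
Later of the two: 21 February 2005.
Administrative Delay Adjustment: +406 days → 3 April 2006.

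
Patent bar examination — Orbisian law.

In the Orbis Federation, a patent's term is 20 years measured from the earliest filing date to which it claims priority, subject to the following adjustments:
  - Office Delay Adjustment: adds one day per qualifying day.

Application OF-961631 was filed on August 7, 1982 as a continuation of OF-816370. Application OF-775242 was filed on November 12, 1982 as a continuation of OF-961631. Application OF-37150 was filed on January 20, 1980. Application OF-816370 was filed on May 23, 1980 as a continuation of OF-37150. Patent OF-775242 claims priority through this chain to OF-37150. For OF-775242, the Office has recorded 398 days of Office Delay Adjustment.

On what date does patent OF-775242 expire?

2001-02-21

Earliest priority filing: 20 January 1980.
Base term: 20 January 1980 + 20 years → 20 January 2000.
Office Delay Adjustment: +398 days → 21 February 2001.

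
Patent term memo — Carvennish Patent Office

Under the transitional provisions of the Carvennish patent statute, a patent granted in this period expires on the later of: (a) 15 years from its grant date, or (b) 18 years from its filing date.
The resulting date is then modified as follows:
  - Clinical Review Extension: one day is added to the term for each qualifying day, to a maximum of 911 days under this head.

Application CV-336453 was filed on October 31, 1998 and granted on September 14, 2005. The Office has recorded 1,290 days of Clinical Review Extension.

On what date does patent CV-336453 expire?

(a) grant + 15 years → 14 September 2020.
(b) filing + 18 years → 31 October 2016.
Later of the two: 14 September 2020.
Clinical Review Extension: 1290 days claimed exceeds the 911-day cap, so +911 days → 14 March 2023.

March 14, 2023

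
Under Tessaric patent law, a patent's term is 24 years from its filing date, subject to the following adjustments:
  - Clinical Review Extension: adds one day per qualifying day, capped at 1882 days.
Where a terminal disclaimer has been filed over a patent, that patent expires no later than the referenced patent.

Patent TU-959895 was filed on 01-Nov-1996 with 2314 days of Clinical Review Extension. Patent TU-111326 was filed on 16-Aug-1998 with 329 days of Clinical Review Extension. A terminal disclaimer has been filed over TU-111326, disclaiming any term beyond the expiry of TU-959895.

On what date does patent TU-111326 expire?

Natural term of TU-111326:
  Base: filing + 24 years → 16 August 2022.
  Clinical Review Extension: 329 days (within the 1882-day cap) → +329 days → 11 July 2023.
Expiry of referenced patent TU-959895:
  Base: filing + 24 years → 1 November 2020.
  Clinical Review Extension: 2314 days claimed exceeds the 1882-day cap, so +1882 days → 27 December 2025.
Terminal disclaimer: TU-111326 expires on the earlier of 11 July 2023 and 27 December 2025.

2023-07-11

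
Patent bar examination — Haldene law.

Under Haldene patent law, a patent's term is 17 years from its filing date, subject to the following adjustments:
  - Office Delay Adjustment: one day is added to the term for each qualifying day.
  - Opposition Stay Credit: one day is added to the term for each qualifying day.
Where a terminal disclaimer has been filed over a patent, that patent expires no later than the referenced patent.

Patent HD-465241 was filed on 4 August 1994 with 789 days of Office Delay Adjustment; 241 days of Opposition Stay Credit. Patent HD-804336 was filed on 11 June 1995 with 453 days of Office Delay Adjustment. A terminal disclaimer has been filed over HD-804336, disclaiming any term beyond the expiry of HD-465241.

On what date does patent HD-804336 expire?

Natural term of HD-804336:
  Base: filing + 17 years → 11 June 2012.
  Office Delay Adjustment: +453 days → 7 September 2013.
Expiry of referenced patent HD-465241:
  Base: filing + 17 years → 4 August 2011.
  Office Delay Adjustment: +789 days → 1 October 2013.
  Opposition Stay Credit: +241 days → 30 May 2014.
Terminal disclaimer: HD-804336 expires on the earlier of 7 September 2013 and 30 May 2014.

2013-09-07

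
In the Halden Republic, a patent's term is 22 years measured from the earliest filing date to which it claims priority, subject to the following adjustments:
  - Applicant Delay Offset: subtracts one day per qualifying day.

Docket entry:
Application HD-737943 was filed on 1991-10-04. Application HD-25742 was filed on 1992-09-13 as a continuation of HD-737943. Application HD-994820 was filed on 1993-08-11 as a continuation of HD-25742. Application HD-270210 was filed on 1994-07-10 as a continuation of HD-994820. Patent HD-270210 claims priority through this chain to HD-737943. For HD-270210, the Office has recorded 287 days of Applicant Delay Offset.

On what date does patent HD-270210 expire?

December 21, 2012

Earliest priority filing: 4 October 1991.
Base term: 4 October 1991 + 22 years → 4 October 2013.
Applicant Delay Offset: −287 days → 21 December 2012.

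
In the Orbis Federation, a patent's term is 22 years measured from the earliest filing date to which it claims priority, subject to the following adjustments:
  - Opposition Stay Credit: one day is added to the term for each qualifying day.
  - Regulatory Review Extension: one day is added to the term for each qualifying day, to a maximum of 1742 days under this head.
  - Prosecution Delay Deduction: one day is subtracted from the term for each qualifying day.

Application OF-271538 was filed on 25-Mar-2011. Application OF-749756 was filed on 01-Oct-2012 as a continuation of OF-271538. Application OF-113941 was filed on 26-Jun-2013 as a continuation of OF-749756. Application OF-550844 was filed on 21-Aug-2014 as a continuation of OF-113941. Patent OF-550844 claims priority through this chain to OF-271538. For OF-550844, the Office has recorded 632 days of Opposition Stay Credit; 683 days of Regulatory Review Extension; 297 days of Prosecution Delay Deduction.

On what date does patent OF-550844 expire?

January 7, 2036

Earliest priority filing: 25 March 2011.
Base term: 25 March 2011 + 22 years → 25 March 2033.
Opposition Stay Credit: +632 days → 17 December 2034.
Regulatory Review Extension: 683 days (within the 1742-day cap) → +683 days → 30 October 2036.
Prosecution Delay Deduction: −297 days → 7 January 2036.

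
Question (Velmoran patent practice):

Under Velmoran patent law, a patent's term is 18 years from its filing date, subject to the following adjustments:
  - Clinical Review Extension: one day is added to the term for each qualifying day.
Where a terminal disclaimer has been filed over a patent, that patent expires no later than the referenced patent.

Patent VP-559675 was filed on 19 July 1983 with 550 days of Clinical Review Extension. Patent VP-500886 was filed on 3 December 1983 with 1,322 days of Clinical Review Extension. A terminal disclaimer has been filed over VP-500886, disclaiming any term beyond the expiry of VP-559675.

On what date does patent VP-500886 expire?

Natural term of VP-500886:
  Base: filing + 18 years → 3 December 2001.
  Clinical Review Extension: +1322 days → 17 July 2005.
Expiry of referenced patent VP-559675:
  Base: filing + 18 years → 19 July 2001.
  Clinical Review Extension: +550 days → 20 January 2003.
Terminal disclaimer: VP-500886 expires on the earlier of 17 July 2005 and 20 January 2003.

2003-01-20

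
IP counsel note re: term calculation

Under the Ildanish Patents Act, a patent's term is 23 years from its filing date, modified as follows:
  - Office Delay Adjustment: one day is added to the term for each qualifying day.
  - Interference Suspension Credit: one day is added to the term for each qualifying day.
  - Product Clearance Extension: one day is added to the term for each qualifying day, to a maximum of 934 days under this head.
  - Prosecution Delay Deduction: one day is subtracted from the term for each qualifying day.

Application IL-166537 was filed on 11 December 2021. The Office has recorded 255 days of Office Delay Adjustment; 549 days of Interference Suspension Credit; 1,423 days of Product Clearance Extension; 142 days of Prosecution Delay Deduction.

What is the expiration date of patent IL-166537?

Base term: filing date + 23 years → 11 December 2044.
Office Delay Adjustment: +255 days → 23 August 2045.
Interference Suspension Credit: +549 days → 23 February 2047.
Product Clearance Extension: 1423 days claimed exceeds the 934-day cap, so +934 days → 14 September 2049.
Prosecution Delay Deduction: −142 days → 25 April 2049.

2049-04-25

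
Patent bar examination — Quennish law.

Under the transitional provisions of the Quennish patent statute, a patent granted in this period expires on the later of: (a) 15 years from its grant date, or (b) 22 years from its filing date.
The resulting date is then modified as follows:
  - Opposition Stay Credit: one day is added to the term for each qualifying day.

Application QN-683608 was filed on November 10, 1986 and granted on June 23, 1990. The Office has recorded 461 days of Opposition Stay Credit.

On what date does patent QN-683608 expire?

(a) grant + 15 years → 23 June 2005.
(b) filing + 22 years → 10 November 2008.
Later of the two: 10 November 2008.
Opposition Stay Credit: +461 days → 14 February 2010.

February 14, 2010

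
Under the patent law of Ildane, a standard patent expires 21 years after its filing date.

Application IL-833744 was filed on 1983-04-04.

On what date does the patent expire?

April 4, 2004

Filing date + 21 years → 4 April 2004.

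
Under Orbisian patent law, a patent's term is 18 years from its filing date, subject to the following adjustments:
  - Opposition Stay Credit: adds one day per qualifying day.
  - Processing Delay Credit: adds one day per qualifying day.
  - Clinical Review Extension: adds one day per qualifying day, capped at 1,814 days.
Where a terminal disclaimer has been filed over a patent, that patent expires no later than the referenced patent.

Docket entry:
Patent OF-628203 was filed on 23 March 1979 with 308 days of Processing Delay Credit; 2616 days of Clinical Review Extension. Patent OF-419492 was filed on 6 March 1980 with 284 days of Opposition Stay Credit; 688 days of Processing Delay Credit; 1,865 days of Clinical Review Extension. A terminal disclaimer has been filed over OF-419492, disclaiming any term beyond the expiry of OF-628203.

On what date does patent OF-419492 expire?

Natural term of OF-419492:
  Base: filing + 18 years → 6 March 1998.
  Opposition Stay Credit: +284 days → 15 December 1998.
  Processing Delay Credit: +688 days → 2 November 2000.
  Clinical Review Extension: 1865 days claimed exceeds the 1814-day cap, so +1814 days → 21 October 2005.
Expiry of referenced patent OF-628203:
  Base: filing + 18 years → 23 March 1997.
  Processing Delay Credit: +308 days → 25 January 1998.
  Clinical Review Extension: 2616 days claimed exceeds the 1814-day cap, so +1814 days → 13 January 2003.
Terminal disclaimer: OF-419492 expires on the earlier of 21 October 2005 and 13 January 2003.

2003-01-13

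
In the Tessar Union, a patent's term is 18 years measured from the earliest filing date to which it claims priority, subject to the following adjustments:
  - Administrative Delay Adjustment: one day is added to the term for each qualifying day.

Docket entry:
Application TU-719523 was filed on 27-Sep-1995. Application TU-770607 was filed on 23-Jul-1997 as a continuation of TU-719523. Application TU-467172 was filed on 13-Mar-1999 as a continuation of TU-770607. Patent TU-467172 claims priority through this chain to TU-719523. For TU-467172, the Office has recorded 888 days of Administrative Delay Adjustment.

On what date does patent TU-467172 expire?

Earliest priority filing: 27 September 1995.
Base term: 27 September 1995 + 18 years → 27 September 2013.
Administrative Delay Adjustment: +888 days → 3 March 2016.

March 3, 2016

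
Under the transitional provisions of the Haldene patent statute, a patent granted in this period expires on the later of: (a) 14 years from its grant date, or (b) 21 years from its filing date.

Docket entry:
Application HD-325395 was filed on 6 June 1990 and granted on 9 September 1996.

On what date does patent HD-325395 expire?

(a) grant + 14 years → 9 September 2010.
(b) filing + 21 years → 6 June 2011.
Later of the two: 6 June 2011.

June 6, 2011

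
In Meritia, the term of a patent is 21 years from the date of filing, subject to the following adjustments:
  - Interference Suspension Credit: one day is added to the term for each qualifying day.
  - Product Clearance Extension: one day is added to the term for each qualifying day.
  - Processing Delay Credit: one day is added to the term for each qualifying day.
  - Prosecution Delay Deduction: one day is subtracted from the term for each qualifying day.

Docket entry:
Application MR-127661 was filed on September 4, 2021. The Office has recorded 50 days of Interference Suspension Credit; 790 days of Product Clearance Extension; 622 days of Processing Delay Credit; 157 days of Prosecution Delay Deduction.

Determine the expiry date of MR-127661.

April 1, 2046

Base term: filing date + 21 years → 4 September 2042.
Interference Suspension Credit: +50 days → 24 October 2042.
Product Clearance Extension: +790 days → 22 December 2044.
Processing Delay Credit: +622 days → 5 September 2046.
Prosecution Delay Deduction: −157 days → 1 April 2046.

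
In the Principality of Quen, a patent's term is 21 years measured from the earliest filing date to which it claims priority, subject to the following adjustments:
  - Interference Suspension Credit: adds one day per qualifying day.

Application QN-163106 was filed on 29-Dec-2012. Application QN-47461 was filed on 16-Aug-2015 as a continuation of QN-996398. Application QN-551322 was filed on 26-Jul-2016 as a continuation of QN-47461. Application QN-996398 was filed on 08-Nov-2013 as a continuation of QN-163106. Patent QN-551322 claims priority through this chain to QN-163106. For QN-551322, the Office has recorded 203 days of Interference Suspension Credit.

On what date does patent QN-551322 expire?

Earliest priority filing: 29 December 2012.
Base term: 29 December 2012 + 21 years → 29 December 2033.
Interference Suspension Credit: +203 days → 20 July 2034.

2034-07-20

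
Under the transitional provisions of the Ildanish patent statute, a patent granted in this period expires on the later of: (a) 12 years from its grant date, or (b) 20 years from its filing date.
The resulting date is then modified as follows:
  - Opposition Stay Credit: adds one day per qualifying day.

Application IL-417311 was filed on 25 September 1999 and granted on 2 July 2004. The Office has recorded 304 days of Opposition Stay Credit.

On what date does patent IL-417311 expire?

(a) grant + 12 years → 2 July 2016.
(b) filing + 20 years → 25 September 2019.
Later of the two: 25 September 2019.
Opposition Stay Credit: +304 days → 25 July 2020.

2020-07-25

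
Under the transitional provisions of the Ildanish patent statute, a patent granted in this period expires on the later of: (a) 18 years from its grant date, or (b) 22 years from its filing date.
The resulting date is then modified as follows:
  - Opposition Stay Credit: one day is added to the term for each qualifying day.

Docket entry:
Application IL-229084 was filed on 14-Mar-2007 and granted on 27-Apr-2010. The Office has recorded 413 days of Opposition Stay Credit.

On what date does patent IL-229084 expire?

(a) grant + 18 years → 27 April 2028.
(b) filing + 22 years → 14 March 2029.
Later of the two: 14 March 2029.
Opposition Stay Credit: +413 days → 1 May 2030.

May 1, 2030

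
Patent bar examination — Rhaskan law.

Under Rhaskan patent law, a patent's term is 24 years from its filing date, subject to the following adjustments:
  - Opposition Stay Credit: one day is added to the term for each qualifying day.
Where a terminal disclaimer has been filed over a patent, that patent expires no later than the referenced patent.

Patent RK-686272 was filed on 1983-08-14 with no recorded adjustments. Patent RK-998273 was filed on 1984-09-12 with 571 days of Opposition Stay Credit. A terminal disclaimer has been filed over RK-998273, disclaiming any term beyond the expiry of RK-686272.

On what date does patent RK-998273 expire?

Natural term of RK-998273:
  Base: filing + 24 years → 12 September 2008.
  Opposition Stay Credit: +571 days → 6 April 2010.
Expiry of referenced patent RK-686272:
  Base: filing + 24 years → 14 August 2007.
Terminal disclaimer: RK-998273 expires on the earlier of 6 April 2010 and 14 August 2007.

August 14, 2007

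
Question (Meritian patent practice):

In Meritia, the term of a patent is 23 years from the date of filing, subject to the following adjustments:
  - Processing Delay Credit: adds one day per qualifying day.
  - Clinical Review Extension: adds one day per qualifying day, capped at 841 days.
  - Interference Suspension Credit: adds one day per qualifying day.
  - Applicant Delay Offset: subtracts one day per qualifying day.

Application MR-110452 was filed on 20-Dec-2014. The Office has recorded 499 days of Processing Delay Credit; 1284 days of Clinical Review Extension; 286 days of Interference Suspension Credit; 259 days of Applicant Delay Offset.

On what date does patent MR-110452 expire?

Base term: filing date + 23 years → 20 December 2037.
Processing Delay Credit: +499 days → 3 May 2039.
Clinical Review Extension: 1284 days claimed exceeds the 841-day cap, so +841 days → 21 August 2041.
Interference Suspension Credit: +286 days → 3 June 2042.
Applicant Delay Offset: −259 days → 17 September 2041.

2041-09-17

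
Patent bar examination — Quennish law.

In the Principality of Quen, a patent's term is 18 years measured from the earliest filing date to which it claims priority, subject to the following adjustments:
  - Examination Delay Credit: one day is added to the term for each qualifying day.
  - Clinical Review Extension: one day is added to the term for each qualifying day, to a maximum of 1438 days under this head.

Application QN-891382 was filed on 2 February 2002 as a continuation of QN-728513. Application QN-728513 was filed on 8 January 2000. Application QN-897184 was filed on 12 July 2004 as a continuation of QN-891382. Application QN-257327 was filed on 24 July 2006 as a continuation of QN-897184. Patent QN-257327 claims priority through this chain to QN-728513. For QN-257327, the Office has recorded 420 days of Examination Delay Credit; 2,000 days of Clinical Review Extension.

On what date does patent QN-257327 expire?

Earliest priority filing: 8 January 2000.
Base term: 8 January 2000 + 18 years → 8 January 2018.
Examination Delay Credit: +420 days → 4 March 2019.
Clinical Review Extension: 2000 days claimed exceeds the 1438-day cap, so +1438 days → 9 February 2023.

2023-02-09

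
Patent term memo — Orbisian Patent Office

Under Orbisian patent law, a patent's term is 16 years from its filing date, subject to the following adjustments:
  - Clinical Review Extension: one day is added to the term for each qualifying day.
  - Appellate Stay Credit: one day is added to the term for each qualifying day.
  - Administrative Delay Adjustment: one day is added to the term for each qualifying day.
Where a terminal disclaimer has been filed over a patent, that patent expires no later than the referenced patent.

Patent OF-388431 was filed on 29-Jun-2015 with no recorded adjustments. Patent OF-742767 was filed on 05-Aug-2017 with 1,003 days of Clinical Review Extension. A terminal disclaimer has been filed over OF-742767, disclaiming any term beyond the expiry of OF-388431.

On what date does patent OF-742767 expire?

2031-06-29

Natural term of OF-742767:
  Base: filing + 16 years → 5 August 2033.
  Clinical Review Extension: +1003 days → 4 May 2036.
Expiry of referenced patent OF-388431:
  Base: filing + 16 years → 29 June 2031.
Terminal disclaimer: OF-742767 expires on the earlier of 4 May 2036 and 29 June 2031.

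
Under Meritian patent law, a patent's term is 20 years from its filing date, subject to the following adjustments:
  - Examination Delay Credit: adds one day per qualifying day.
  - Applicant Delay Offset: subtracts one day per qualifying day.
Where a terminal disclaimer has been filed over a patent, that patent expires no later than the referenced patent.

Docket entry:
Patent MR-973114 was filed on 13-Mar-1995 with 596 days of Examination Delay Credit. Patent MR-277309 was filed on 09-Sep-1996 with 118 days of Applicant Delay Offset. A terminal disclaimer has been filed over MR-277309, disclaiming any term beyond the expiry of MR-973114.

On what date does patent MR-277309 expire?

Natural term of MR-277309:
  Base: filing + 20 years → 9 September 2016.
  Applicant Delay Offset: −118 days → 14 May 2016.
Expiry of referenced patent MR-973114:
  Base: filing + 20 years → 13 March 2015.
  Examination Delay Credit: +596 days → 29 October 2016.
Terminal disclaimer: MR-277309 expires on the earlier of 14 May 2016 and 29 October 2016.

May 14, 2016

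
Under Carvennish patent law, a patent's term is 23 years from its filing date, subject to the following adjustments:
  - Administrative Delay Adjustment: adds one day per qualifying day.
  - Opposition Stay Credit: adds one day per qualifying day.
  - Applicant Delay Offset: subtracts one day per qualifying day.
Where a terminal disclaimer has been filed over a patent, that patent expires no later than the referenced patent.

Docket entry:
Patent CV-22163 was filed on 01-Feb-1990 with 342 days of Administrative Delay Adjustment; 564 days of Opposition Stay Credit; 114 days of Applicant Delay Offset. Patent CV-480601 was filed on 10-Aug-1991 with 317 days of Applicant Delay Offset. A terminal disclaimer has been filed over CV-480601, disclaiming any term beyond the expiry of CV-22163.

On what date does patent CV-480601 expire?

Natural term of CV-480601:
  Base: filing + 23 years → 10 August 2014.
  Applicant Delay Offset: −317 days → 27 September 2013.
Expiry of referenced patent CV-22163:
  Base: filing + 23 years → 1 February 2013.
  Administrative Delay Adjustment: +342 days → 9 January 2014.
  Opposition Stay Credit: +564 days → 27 July 2015.
  Applicant Delay Offset: −114 days → 4 April 2015.
Terminal disclaimer: CV-480601 expires on the earlier of 27 September 2013 and 4 April 2015.

September 27, 2013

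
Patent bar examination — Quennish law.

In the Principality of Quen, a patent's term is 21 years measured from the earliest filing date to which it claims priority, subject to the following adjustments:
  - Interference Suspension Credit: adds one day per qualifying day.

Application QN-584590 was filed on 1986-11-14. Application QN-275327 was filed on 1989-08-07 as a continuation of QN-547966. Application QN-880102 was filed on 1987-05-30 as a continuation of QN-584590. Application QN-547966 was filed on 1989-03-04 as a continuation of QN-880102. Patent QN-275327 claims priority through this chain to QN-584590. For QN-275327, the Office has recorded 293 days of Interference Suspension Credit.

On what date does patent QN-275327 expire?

Earliest priority filing: 14 November 1986.
Base term: 14 November 1986 + 21 years → 14 November 2007.
Interference Suspension Credit: +293 days → 2 September 2008.

September 2, 2008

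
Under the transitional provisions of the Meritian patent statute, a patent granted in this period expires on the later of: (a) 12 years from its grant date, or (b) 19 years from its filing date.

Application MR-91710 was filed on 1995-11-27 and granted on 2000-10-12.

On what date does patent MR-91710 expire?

(a) grant + 12 years → 12 October 2012.
(b) filing + 19 years → 27 November 2014.
Later of the two: 27 November 2014.

November 27, 2014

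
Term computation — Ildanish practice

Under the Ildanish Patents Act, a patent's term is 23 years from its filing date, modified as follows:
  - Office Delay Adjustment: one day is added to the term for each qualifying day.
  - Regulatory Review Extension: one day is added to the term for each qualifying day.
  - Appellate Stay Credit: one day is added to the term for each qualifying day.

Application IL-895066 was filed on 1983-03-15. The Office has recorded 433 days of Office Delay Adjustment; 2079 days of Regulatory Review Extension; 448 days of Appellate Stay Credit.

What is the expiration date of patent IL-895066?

April 22, 2014

Base term: filing date + 23 years → 15 March 2006.
Office Delay Adjustment: +433 days → 22 May 2007.
Regulatory Review Extension: +2079 days → 29 January 2013.
Appellate Stay Credit: +448 days → 22 April 2014.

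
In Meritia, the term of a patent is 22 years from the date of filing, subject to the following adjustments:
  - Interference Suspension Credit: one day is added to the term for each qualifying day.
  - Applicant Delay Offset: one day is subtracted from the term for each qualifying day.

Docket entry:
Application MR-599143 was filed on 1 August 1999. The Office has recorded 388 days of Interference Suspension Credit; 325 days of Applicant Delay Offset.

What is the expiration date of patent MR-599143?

2021-10-03

Base term: filing date + 22 years → 1 August 2021.
Interference Suspension Credit: +388 days → 24 August 2022.
Applicant Delay Offset: −325 days → 3 October 2021.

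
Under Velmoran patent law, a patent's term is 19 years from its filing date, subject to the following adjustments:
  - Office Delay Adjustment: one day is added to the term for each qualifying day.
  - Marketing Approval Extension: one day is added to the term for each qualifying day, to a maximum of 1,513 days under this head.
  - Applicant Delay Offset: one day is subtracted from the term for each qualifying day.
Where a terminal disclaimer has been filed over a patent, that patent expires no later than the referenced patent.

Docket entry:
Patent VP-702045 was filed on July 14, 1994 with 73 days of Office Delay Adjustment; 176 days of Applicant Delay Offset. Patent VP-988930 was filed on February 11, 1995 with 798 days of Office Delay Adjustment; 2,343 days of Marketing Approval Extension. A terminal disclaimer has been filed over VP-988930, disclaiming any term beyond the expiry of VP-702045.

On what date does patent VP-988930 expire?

April 2, 2013

Natural term of VP-988930:
  Base: filing + 19 years → 11 February 2014.
  Office Delay Adjustment: +798 days → 19 April 2016.
  Marketing Approval Extension: 2343 days claimed exceeds the 1513-day cap, so +1513 days → 10 June 2020.
Expiry of referenced patent VP-702045:
  Base: filing + 19 years → 14 July 2013.
  Office Delay Adjustment: +73 days → 25 September 2013.
  Applicant Delay Offset: −176 days → 2 April 2013.
Terminal disclaimer: VP-988930 expires on the earlier of 10 June 2020 and 2 April 2013.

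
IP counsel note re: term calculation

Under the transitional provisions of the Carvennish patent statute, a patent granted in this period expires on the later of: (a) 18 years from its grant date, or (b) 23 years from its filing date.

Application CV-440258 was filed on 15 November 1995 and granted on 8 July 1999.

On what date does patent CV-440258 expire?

(a) grant + 18 years → 8 July 2017.
(b) filing + 23 years → 15 November 2018.
Later of the two: 15 November 2018.

2018-11-15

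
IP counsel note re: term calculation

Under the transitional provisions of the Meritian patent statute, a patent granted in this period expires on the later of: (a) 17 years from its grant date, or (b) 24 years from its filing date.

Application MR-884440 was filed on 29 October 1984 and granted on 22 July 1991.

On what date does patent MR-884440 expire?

(a) grant + 17 years → 22 July 2008.
(b) filing + 24 years → 29 October 2008.
Later of the two: 29 October 2008.

October 29, 2008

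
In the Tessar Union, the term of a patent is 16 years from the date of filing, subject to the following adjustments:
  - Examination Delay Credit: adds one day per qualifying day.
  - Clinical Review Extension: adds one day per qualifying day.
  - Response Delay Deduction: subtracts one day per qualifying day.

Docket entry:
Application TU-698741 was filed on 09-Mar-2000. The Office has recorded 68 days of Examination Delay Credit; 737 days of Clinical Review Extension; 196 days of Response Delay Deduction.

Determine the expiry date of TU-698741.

November 8, 2017

Base term: filing date + 16 years → 9 March 2016.
Examination Delay Credit: +68 days → 16 May 2016.
Clinical Review Extension: +737 days → 23 May 2018.
Response Delay Deduction: −196 days → 8 November 2017.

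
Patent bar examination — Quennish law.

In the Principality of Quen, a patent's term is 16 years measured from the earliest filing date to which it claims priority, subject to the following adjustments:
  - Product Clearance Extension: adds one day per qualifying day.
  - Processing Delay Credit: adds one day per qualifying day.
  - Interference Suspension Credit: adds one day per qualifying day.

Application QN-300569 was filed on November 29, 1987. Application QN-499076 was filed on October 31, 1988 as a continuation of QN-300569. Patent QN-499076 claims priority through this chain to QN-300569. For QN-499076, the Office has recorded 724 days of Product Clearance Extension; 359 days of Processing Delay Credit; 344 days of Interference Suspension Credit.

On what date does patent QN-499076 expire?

2007-10-26

Earliest priority filing: 29 November 1987.
Base term: 29 November 1987 + 16 years → 29 November 2003.
Product Clearance Extension: +724 days → 22 November 2005.
Processing Delay Credit: +359 days → 16 November 2006.
Interference Suspension Credit: +344 days → 26 October 2007.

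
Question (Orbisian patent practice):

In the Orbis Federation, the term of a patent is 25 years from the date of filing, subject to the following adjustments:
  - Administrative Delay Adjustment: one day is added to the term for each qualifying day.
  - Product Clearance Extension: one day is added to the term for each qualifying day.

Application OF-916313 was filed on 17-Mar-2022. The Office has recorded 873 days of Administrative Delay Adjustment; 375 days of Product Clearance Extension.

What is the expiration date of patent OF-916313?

Base term: filing date + 25 years → 17 March 2047.
Administrative Delay Adjustment: +873 days → 6 August 2049.
Product Clearance Extension: +375 days → 16 August 2050.

2050-08-16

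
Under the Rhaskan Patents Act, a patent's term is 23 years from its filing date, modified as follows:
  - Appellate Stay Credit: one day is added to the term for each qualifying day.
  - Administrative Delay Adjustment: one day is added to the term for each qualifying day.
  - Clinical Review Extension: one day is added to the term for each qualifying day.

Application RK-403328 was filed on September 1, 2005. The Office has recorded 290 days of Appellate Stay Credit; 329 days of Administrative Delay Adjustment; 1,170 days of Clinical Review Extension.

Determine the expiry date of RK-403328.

2033-07-26

Base term: filing date + 23 years → 1 September 2028.
Appellate Stay Credit: +290 days → 18 June 2029.
Administrative Delay Adjustment: +329 days → 13 May 2030.
Clinical Review Extension: +1170 days → 26 July 2033.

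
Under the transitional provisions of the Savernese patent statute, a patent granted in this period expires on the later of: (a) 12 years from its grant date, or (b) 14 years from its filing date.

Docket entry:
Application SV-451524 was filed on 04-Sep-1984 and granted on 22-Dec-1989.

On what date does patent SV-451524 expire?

(a) grant + 12 years → 22 December 2001.
(b) filing + 14 years → 4 September 1998.
Later of the two: 22 December 2001.

2001-12-22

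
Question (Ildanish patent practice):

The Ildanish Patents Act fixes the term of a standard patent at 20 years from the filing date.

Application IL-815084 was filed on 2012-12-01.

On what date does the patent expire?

2032-12-01

Filing date + 20 years → 1 December 2032.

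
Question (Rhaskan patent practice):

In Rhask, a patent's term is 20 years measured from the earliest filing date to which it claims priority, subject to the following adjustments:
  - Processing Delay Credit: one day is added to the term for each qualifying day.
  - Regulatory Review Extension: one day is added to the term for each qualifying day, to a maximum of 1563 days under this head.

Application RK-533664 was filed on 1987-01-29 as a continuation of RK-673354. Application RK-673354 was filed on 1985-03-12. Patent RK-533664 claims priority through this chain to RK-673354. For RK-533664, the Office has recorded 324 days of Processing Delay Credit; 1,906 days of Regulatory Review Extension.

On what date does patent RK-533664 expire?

2010-05-12

Earliest priority filing: 12 March 1985.
Base term: 12 March 1985 + 20 years → 12 March 2005.
Processing Delay Credit: +324 days → 30 January 2006.
Regulatory Review Extension: 1906 days claimed exceeds the 1563-day cap, so +1563 days → 12 May 2010.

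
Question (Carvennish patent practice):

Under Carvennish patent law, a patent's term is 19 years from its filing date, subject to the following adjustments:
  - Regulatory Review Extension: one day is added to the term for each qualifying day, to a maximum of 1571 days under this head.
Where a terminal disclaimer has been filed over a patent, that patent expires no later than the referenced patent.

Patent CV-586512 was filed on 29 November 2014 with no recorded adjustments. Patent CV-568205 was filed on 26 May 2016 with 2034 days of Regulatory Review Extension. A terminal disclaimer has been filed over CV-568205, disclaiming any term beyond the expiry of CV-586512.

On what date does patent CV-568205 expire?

2033-11-29

Natural term of CV-568205:
  Base: filing + 19 years → 26 May 2035.
  Regulatory Review Extension: 2034 days claimed exceeds the 1571-day cap, so +1571 days → 13 September 2039.
Expiry of referenced patent CV-586512:
  Base: filing + 19 years → 29 November 2033.
Terminal disclaimer: CV-568205 expires on the earlier of 13 September 2039 and 29 November 2033.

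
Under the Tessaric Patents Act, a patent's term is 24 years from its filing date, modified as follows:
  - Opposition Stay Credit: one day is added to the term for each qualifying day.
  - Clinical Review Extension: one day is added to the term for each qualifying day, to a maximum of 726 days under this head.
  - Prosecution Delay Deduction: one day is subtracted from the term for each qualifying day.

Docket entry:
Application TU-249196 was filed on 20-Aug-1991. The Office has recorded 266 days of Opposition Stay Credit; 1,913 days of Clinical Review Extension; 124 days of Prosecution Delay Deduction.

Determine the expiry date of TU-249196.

January 4, 2018

Base term: filing date + 24 years → 20 August 2015.
Opposition Stay Credit: +266 days → 12 May 2016.
Clinical Review Extension: 1913 days claimed exceeds the 726-day cap, so +726 days → 8 May 2018.
Prosecution Delay Deduction: −124 days → 4 January 2018.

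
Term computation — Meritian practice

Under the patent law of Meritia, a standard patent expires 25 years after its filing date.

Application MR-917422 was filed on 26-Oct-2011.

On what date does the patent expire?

Filing date + 25 years → 26 October 2036.

2036-10-26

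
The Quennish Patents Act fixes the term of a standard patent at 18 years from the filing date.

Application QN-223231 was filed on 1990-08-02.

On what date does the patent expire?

Filing date + 18 years → 2 August 2008.

2008-08-02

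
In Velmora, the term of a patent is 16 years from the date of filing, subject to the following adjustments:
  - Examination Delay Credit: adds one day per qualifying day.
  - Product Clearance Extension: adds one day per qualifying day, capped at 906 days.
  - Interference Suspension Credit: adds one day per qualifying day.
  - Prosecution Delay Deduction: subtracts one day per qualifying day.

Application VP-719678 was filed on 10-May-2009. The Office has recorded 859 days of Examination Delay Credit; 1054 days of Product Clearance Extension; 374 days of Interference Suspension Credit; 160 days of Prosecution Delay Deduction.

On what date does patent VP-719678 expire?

2030-10-10

Base term: filing date + 16 years → 10 May 2025.
Examination Delay Credit: +859 days → 16 September 2027.
Product Clearance Extension: 1054 days claimed exceeds the 906-day cap, so +906 days → 10 March 2030.
Interference Suspension Credit: +374 days → 19 March 2031.
Prosecution Delay Deduction: −160 days → 10 October 2030.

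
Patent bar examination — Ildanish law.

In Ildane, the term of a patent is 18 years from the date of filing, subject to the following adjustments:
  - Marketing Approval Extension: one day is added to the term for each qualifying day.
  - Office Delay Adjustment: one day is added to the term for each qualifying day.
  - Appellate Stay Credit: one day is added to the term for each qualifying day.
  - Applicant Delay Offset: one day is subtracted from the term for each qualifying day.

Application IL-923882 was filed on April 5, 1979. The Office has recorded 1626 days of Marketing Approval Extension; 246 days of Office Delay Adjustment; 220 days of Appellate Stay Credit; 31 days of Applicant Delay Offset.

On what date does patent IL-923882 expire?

Base term: filing date + 18 years → 5 April 1997.
Marketing Approval Extension: +1626 days → 17 September 2001.
Office Delay Adjustment: +246 days → 21 May 2002.
Appellate Stay Credit: +220 days → 27 December 2002.
Applicant Delay Offset: −31 days → 26 November 2002.

2002-11-26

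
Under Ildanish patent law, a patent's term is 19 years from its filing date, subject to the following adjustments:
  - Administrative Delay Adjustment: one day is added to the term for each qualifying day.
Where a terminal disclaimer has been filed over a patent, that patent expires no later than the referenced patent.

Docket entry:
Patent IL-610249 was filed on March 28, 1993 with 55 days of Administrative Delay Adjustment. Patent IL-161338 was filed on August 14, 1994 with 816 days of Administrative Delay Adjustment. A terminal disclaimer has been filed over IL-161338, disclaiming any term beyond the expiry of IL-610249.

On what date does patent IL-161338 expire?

May 22, 2012

Natural term of IL-161338:
  Base: filing + 19 years → 14 August 2013.
  Administrative Delay Adjustment: +816 days → 8 November 2015.
Expiry of referenced patent IL-610249:
  Base: filing + 19 years → 28 March 2012.
  Administrative Delay Adjustment: +55 days → 22 May 2012.
Terminal disclaimer: IL-161338 expires on the earlier of 8 November 2015 and 22 May 2012.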